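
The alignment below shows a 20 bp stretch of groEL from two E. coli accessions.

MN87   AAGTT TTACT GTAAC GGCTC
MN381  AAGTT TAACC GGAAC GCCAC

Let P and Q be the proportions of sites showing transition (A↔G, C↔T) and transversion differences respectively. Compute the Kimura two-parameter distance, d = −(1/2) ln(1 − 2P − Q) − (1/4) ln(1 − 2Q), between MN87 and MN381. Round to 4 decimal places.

0.3060

Mismatches occur at site 7 (T↔A, transversion), site 10 (T↔C, transition), site 12 (T↔G, transversion), site 17 (G↔C, transversion), site 19 (T↔A, transversion).
Of the 5 differences, 1 transition and 4 transversions over 20 sites: P = 1/20 = 0.050000, Q = 4/20 = 0.200000.
d = −0.5·ln(0.700000) − 0.25·ln(0.600000) = −0.5·(-0.356675) − 0.25·(-0.510826) = 0.3060.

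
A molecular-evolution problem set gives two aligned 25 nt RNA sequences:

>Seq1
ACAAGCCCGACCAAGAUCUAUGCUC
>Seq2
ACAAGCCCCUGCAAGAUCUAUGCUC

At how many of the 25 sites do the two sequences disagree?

3

Differing sites — 9:G/C; 10:A/U; 11:C/G.
That gives 3 mismatches out of 25 aligned sites, so the Hamming distance is 3.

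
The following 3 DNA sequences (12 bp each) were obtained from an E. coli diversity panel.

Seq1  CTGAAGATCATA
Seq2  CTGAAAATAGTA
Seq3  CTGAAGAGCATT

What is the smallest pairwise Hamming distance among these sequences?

2

Pairwise Hamming distances:
  Seq1 vs Seq2: 3
  Seq1 vs Seq3: 2
  Seq2 vs Seq3: 5
The smallest is 2, between Seq1 and Seq3.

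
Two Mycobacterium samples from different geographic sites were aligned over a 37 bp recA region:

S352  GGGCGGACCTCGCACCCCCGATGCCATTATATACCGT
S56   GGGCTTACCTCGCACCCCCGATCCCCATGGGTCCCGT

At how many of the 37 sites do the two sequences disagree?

Differing sites — 5:G/T; 6:G/T; 23:G/C; 26:A/C; 27:T/A; 29:A/G; 30:T/G; 31:A/G; 33:A/C.
That gives 9 mismatches out of 37 aligned sites, so the Hamming distance is 9.

9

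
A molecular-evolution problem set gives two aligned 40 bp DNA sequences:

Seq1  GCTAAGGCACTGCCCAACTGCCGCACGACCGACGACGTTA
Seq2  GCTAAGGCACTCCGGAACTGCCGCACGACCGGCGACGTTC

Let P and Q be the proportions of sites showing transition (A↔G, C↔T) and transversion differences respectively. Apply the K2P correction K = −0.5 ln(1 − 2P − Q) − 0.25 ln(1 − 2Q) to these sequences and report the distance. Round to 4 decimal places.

0.1370

Mismatches occur at site 12 (G→C, transversion), site 14 (C→G, transversion), site 15 (C→G, transversion), site 32 (A→G, transition), site 40 (A→C, transversion).
Of the 5 differences, 1 transition and 4 transversions over 40 sites: P = 1/40 = 0.025000, Q = 4/40 = 0.100000.
d = −0.5·ln(0.850000) − 0.25·ln(0.800000) = −0.5·(-0.162519) − 0.25·(-0.223144) = 0.1370.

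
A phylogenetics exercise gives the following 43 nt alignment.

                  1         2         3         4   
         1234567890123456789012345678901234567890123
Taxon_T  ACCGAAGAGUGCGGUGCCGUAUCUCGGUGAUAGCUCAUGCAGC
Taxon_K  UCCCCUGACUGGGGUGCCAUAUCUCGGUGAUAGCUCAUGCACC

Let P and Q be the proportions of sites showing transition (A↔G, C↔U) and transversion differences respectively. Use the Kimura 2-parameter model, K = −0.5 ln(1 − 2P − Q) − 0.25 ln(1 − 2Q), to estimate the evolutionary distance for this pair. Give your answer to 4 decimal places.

Mismatches occur at site 1 (A/U, transversion), site 4 (G/C, transversion), site 5 (A/C, transversion), site 6 (A/U, transversion), site 9 (G/C, transversion), site 12 (C/G, transversion), site 19 (G/A, transition), site 42 (G/C, transversion).
Of the 8 differences, 1 transition and 7 transversions over 43 sites: P = 1/43 = 0.023256, Q = 7/43 = 0.162791.
d = −0.5·ln(0.790697) − 0.25·ln(0.674418) = −0.5·(-0.234840) − 0.25·(-0.393905) = 0.2159.

0.2159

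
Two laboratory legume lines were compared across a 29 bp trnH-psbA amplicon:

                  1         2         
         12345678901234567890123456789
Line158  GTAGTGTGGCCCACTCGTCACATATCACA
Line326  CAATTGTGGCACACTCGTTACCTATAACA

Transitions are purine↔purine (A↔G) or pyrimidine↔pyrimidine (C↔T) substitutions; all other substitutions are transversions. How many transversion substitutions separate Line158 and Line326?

6

Mismatches occur at site 1 (G→C, transversion), site 2 (T→A, transversion), site 4 (G→T, transversion), site 11 (C→A, transversion), site 19 (C→T, transition), site 22 (A→C, transversion), site 26 (C→A, transversion).
Of the 7 differences, 1 transition and 6 transversions, so the answer is 6.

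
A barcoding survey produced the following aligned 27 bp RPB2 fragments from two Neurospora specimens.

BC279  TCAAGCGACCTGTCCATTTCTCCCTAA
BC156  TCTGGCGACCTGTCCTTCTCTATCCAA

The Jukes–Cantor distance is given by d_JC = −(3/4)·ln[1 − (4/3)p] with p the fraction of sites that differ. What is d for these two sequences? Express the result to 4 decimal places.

0.3181

The sequences differ at positions 3 (A/T), 4 (A/G), 16 (A/T), 18 (T/C), 22 (C/A), 23 (C/T), 25 (T/C).
p = 7/27 = 0.259259.
d = −0.75 · ln(1 − (4/3)·0.259259) = −0.75 · ln(0.654321) = −0.75 · (-0.424157) = 0.3181.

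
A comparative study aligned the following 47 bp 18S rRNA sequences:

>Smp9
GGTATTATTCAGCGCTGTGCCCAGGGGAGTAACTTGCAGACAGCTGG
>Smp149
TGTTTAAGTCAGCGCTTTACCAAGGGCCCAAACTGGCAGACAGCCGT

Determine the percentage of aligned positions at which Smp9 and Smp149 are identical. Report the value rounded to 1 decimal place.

70.2%

The sequences differ at positions 1 (G/T), 4 (A/T), 6 (T/A), 8 (T/G), 17 (G/T), 19 (G/A), 22 (C/A), 27 (G/C), 28 (A/C), 29 (G/C), 30 (T/A), 35 (T/G), 45 (T/C), 47 (G/T).
33 of the 47 sites match, so the percent identity is 33/47 × 100 = 70.2%.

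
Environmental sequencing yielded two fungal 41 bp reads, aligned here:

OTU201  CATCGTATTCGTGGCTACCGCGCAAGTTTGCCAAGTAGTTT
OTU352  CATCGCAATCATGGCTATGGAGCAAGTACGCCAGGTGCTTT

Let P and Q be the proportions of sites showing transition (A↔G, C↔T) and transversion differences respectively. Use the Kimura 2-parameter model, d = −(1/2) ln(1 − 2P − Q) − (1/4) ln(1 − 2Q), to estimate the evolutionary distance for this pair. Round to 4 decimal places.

0.3377

The sequences differ at positions 6 (T/C, transition), 8 (T/A, transversion), 11 (G/A, transition), 18 (C/T, transition), 19 (C/G, transversion), 21 (C/A, transversion), 28 (T/A, transversion), 29 (T/C, transition), 34 (A/G, transition), 37 (A/G, transition), 38 (G/C, transversion).
Of the 11 differences, 6 transitions and 5 transversions over 41 sites: P = 6/41 = 0.146341, Q = 5/41 = 0.121951.
d = −0.5·ln(0.585367) − 0.25·ln(0.756098) = −0.5·(-0.535516) − 0.25·(-0.279584) = 0.3377.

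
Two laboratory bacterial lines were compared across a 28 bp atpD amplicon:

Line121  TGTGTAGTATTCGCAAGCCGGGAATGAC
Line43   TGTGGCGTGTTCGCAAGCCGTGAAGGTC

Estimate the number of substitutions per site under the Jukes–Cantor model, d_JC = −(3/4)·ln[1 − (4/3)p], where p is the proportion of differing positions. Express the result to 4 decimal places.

Differing sites — 5:T/G; 6:A/C; 9:A/G; 21:G/T; 25:T/G; 27:A/T.
p = 6/28 = 0.214286.
d = −0.75 · ln(1 − (4/3)·0.214286) = −0.75 · ln(0.714285) = −0.75 · (-0.336473) = 0.2524.

0.2524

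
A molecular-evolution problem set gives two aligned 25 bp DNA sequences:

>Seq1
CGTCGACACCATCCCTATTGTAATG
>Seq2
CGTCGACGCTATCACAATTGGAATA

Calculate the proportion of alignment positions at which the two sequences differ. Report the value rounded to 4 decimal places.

Mismatches occur at site 8 (A→G), site 10 (C→T), site 14 (C→A), site 16 (T→A), site 21 (T→G), site 25 (G→A).
There are 6 differences over 25 sites, so p = 6/25 = 0.2400.

0.2400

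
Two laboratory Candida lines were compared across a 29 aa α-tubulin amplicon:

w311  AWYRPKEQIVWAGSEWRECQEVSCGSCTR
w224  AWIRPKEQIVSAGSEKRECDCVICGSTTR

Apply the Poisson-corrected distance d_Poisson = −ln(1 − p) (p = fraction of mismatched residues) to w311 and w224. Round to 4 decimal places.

Mismatches occur at site 3 (Y↔I), site 11 (W↔S), site 16 (W↔K), site 20 (Q↔D), site 21 (E↔C), site 23 (S↔I), site 27 (C↔T).
p = 7/29 = 0.241379.
d = −ln(1 − 0.241379) = −ln(0.758621) = 0.2763.

0.2763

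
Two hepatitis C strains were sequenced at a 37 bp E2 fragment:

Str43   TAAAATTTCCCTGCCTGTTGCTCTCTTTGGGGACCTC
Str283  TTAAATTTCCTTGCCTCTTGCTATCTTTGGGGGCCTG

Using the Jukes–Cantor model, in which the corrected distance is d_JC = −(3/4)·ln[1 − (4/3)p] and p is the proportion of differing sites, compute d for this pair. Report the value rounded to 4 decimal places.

Differing sites — 2:A/T; 11:C/T; 17:G/C; 23:C/A; 33:A/G; 37:C/G.
p = 6/37 = 0.162162.
d = −0.75 · ln(1 − (4/3)·0.162162) = −0.75 · ln(0.783784) = −0.75 · (-0.243622) = 0.1827.

0.1827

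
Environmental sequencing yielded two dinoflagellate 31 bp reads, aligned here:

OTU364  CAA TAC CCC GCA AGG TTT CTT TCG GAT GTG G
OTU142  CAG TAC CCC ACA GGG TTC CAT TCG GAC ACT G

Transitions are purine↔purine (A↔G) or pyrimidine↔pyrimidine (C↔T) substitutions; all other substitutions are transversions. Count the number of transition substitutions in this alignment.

7

Mismatches occur at site 3 (A↔G, transition), site 10 (G↔A, transition), site 13 (A↔G, transition), site 18 (T↔C, transition), site 20 (T↔A, transversion), site 27 (T↔C, transition), site 28 (G↔A, transition), site 29 (T↔C, transition), site 30 (G↔T, transversion).
Of the 9 differences, 7 transitions and 2 transversions, so the answer is 7.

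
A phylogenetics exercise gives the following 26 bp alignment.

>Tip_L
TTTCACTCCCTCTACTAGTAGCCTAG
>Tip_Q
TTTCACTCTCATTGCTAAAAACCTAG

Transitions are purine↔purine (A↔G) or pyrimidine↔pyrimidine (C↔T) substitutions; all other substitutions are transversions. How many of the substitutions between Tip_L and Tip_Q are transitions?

5

Differing sites — 9:C/T (Ti); 11:T/A (Tv); 12:C/T (Ti); 14:A/G (Ti); 18:G/A (Ti); 19:T/A (Tv); 21:G/A (Ti).
Of the 7 differences, 5 transitions and 2 transversions, so the answer is 5.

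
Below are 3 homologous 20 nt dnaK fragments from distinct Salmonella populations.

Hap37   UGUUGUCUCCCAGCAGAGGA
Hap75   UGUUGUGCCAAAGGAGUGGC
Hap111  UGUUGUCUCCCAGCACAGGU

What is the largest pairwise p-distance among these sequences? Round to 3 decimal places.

Pairwise Hamming distances:
  Hap37 vs Hap75: 7
  Hap37 vs Hap111: 2
  Hap75 vs Hap111: 8
The largest is 8 mismatches, between Hap75 and Hap111; p = 8/20 = 0.400.

0.400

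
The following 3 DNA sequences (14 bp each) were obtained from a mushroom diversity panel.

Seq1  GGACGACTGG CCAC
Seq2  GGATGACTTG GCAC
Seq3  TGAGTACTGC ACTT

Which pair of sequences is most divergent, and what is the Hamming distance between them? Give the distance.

8

Pairwise Hamming distances:
  Seq1 vs Seq2: 3
  Seq1 vs Seq3: 7
  Seq2 vs Seq3: 8
The largest is 8, between Seq2 and Seq3.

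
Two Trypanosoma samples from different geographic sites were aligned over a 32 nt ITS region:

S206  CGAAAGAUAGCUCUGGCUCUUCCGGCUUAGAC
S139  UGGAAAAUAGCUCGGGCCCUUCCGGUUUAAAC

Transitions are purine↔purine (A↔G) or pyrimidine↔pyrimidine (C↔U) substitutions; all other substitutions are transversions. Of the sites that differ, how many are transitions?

6

The sequences differ at positions 1 (C/U, transition), 3 (A/G, transition), 6 (G/A, transition), 14 (U/G, transversion), 18 (U/C, transition), 26 (C/U, transition), 30 (G/A, transition).
Of the 7 differences, 6 transitions and 1 transversion, so the answer is 6.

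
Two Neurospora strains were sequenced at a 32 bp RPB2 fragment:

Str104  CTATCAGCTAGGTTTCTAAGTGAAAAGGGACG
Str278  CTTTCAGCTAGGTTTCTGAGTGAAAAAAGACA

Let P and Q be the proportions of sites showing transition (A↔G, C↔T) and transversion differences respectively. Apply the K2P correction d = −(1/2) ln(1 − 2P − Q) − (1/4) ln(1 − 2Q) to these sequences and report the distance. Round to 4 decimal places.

The sequences differ at positions 3 (A/T, transversion), 18 (A/G, transition), 27 (G/A, transition), 28 (G/A, transition), 32 (G/A, transition).
Of the 5 differences, 4 transitions and 1 transversion over 32 sites: P = 4/32 = 0.125000, Q = 1/32 = 0.031250.
d = −0.5·ln(0.718750) − 0.25·ln(0.937500) = −0.5·(-0.330242) − 0.25·(-0.064539) = 0.1813.

0.1813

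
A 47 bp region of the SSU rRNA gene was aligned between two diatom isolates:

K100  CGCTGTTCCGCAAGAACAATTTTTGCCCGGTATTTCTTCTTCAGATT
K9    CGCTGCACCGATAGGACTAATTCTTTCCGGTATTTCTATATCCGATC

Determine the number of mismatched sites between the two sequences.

15

The sequences differ at positions 6 (T/C), 7 (T/A), 11 (C/A), 12 (A/T), 15 (A/G), 18 (A/T), 20 (T/A), 23 (T/C), 25 (G/T), 26 (C/T), 38 (T/A), 39 (C/T), 40 (T/A), 43 (A/C), 47 (T/C).
That gives 15 mismatches out of 47 aligned sites, so the Hamming distance is 15.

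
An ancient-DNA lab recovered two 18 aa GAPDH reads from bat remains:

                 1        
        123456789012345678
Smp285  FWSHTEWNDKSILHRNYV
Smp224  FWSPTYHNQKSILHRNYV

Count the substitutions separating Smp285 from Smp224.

Mismatches occur at site 4 (H↔P), site 6 (E↔Y), site 7 (W↔H), site 9 (D↔Q).
That gives 4 mismatches out of 18 aligned sites, so the Hamming distance is 4.

4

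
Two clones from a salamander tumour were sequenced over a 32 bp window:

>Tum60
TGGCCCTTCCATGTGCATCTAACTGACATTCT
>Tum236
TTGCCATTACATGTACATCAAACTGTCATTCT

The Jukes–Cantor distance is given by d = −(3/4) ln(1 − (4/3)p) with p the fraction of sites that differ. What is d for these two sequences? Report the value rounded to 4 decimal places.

0.2158

The sequences differ at positions 2 (G/T), 6 (C/A), 9 (C/A), 15 (G/A), 20 (T/A), 26 (A/T).
p = 6/32 = 0.187500.
d = −0.75 · ln(1 − (4/3)·0.187500) = −0.75 · ln(0.750000) = −0.75 · (-0.287682) = 0.2158.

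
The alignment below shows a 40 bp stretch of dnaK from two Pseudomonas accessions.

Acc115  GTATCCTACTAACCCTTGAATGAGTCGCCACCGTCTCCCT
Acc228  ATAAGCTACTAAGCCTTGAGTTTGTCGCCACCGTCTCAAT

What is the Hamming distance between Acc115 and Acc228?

The sequences differ at positions 1 (G/A), 4 (T/A), 5 (C/G), 13 (C/G), 20 (A/G), 22 (G/T), 23 (A/T), 38 (C/A), 39 (C/A).
That gives 9 mismatches out of 40 aligned sites, so the Hamming distance is 9.

9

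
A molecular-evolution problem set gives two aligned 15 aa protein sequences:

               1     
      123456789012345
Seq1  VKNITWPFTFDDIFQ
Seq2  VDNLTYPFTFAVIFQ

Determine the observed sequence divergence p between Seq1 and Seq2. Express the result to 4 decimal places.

0.3333

Differing sites — 2:K/D; 4:I/L; 6:W/Y; 11:D/A; 12:D/V.
There are 5 differences over 15 sites, so p = 5/15 = 0.3333.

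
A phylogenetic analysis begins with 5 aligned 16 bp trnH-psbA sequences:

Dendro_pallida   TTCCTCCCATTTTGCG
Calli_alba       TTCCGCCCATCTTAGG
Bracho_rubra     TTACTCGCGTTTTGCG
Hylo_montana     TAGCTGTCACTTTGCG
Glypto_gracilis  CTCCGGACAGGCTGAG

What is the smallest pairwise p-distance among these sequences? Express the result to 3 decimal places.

0.188

Pairwise Hamming distances:
  Dendro_pallida vs Calli_alba: 4
  Dendro_pallida vs Bracho_rubra: 3
  Dendro_pallida vs Hylo_montana: 5
  Dendro_pallida vs Glypto_gracilis: 8
  Calli_alba vs Bracho_rubra: 7
  Calli_alba vs Hylo_montana: 9
  Calli_alba vs Glypto_gracilis: 8
  Bracho_rubra vs Hylo_montana: 6
  Bracho_rubra vs Glypto_gracilis: 10
  Hylo_montana vs Glypto_gracilis: 9
The smallest is 3 mismatches, between Dendro_pallida and Bracho_rubra; p = 3/16 = 0.188.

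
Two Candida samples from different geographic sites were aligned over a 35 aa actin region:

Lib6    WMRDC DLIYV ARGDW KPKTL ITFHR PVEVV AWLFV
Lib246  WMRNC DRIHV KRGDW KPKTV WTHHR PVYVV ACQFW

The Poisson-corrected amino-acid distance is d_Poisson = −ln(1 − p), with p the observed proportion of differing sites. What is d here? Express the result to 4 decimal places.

Mismatches occur at site 4 (D/N), site 7 (L/R), site 9 (Y/H), site 11 (A/K), site 20 (L/V), site 21 (I/W), site 23 (F/H), site 28 (E/Y), site 32 (W/C), site 33 (L/Q), site 35 (V/W).
p = 11/35 = 0.314286.
d = −ln(1 − 0.314286) = −ln(0.685714) = 0.3773.

0.3773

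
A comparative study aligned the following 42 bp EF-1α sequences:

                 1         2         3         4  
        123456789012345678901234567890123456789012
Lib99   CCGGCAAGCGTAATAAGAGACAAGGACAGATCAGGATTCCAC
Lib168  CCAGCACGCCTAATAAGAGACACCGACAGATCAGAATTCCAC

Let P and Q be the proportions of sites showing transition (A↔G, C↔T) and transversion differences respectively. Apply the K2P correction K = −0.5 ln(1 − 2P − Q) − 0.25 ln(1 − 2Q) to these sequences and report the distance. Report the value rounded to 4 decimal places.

The sequences differ at positions 3 (G/A, transition), 7 (A/C, transversion), 10 (G/C, transversion), 23 (A/C, transversion), 24 (G/C, transversion), 35 (G/A, transition).
Of the 6 differences, 2 transitions and 4 transversions over 42 sites: P = 2/42 = 0.047619, Q = 4/42 = 0.095238.
d = −0.5·ln(0.809524) − 0.25·ln(0.809524) = −0.5·(-0.211309) − 0.25·(-0.211309) = 0.1585.

0.1585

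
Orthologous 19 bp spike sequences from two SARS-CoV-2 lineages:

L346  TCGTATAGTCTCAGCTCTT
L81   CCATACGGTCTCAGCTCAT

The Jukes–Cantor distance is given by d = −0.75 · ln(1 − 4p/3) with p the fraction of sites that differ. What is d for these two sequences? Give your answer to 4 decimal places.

0.3241

Differing sites — 1:T/C; 3:G/A; 6:T/C; 7:A/G; 18:T/A.
p = 5/19 = 0.263158.
d = −0.75 · ln(1 − (4/3)·0.263158) = −0.75 · ln(0.649123) = −0.75 · (-0.432133) = 0.3241.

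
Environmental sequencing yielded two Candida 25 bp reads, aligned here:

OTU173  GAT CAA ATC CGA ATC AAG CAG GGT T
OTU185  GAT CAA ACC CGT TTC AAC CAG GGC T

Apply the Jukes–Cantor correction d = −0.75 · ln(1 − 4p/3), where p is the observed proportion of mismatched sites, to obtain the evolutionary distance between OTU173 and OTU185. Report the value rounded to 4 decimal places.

The sequences differ at positions 8 (T/C), 12 (A/T), 13 (A/T), 18 (G/C), 24 (T/C).
p = 5/25 = 0.200000.
d = −0.75 · ln(1 − (4/3)·0.200000) = −0.75 · ln(0.733333) = −0.75 · (-0.310155) = 0.2326.

0.2326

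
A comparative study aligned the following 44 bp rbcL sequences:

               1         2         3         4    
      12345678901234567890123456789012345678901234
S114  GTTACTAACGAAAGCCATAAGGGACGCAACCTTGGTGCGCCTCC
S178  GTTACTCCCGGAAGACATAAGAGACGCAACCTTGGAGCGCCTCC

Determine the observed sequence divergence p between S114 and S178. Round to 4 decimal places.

Differing sites — 7:A/C; 8:A/C; 11:A/G; 15:C/A; 22:G/A; 36:T/A.
There are 6 differences over 44 sites, so p = 6/44 = 0.1364.

0.1364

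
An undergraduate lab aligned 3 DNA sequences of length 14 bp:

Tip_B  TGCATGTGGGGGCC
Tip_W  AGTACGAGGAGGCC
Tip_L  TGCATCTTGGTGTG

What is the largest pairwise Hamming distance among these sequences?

Pairwise Hamming distances:
  Tip_B vs Tip_W: 5
  Tip_B vs Tip_L: 5
  Tip_W vs Tip_L: 10
The largest is 10, between Tip_W and Tip_L.

10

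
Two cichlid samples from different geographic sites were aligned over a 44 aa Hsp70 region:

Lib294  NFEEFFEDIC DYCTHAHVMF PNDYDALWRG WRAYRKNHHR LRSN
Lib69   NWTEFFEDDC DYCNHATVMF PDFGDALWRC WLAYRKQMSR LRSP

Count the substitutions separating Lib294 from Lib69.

Differing sites — 2:F/W; 3:E/T; 9:I/D; 14:T/N; 17:H/T; 22:N/D; 23:D/F; 24:Y/G; 30:G/C; 32:R/L; 37:N/Q; 38:H/M; 39:H/S; 44:N/P.
That gives 14 mismatches out of 44 aligned sites, so the Hamming distance is 14.

14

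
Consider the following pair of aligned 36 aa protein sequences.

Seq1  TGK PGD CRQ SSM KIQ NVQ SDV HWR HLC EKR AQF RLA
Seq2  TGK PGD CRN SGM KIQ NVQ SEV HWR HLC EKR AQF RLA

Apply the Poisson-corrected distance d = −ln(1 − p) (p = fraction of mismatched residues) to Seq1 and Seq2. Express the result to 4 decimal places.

0.0870

The sequences differ at positions 9 (Q/N), 11 (S/G), 20 (D/E).
p = 3/36 = 0.083333.
d = −ln(1 − 0.083333) = −ln(0.916667) = 0.0870.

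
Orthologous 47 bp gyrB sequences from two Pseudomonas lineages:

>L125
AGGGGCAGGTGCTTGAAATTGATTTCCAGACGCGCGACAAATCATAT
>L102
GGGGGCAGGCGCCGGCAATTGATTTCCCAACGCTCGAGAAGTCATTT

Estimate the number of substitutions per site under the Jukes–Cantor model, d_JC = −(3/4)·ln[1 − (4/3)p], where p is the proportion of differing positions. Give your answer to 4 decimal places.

Differing sites — 1:A/G; 10:T/C; 13:T/C; 14:T/G; 16:A/C; 28:A/C; 29:G/A; 34:G/T; 38:C/G; 41:A/G; 46:A/T.
p = 11/47 = 0.234043.
d = −0.75 · ln(1 − (4/3)·0.234043) = −0.75 · ln(0.687943) = −0.75 · (-0.374049) = 0.2805.

0.2805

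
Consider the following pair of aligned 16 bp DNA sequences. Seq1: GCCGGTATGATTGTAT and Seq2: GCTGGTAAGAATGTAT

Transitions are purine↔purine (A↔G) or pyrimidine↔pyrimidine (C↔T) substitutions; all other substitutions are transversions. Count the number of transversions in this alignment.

2

Differing sites — 3:C/T (Ti); 8:T/A (Tv); 11:T/A (Tv).
Of the 3 differences, 1 transition and 2 transversions, so the answer is 2.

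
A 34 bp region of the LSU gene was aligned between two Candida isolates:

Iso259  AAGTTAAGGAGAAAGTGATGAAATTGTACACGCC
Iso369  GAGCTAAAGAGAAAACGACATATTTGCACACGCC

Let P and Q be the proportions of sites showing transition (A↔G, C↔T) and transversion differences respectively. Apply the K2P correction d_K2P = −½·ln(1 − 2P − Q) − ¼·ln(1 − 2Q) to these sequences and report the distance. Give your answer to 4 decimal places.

0.4082

Differing sites — 1:A/G (Ti); 4:T/C (Ti); 8:G/A (Ti); 15:G/A (Ti); 16:T/C (Ti); 19:T/C (Ti); 20:G/A (Ti); 21:A/T (Tv); 23:A/T (Tv); 27:T/C (Ti).
Of the 10 differences, 8 transitions and 2 transversions over 34 sites: P = 8/34 = 0.235294, Q = 2/34 = 0.058824.
d = −0.5·ln(0.470588) − 0.25·ln(0.882352) = −0.5·(-0.753772) − 0.25·(-0.125164) = 0.4082.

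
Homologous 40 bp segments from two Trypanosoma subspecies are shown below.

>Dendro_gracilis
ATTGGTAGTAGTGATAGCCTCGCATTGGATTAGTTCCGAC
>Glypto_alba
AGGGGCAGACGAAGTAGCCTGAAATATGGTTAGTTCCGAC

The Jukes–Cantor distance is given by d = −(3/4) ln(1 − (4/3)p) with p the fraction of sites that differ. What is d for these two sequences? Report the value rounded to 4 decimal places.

0.4715

Differing sites — 2:T/G; 3:T/G; 6:T/C; 9:T/A; 10:A/C; 12:T/A; 13:G/A; 14:A/G; 21:C/G; 22:G/A; 23:C/A; 26:T/A; 27:G/T; 29:A/G.
p = 14/40 = 0.350000.
d = −0.75 · ln(1 − (4/3)·0.350000) = −0.75 · ln(0.533333) = −0.75 · (-0.628609) = 0.4715.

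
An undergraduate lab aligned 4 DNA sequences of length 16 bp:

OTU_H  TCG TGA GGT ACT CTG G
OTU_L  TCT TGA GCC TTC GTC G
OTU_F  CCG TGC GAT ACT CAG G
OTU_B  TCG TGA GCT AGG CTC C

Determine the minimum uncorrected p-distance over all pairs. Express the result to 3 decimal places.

0.250

Pairwise Hamming distances:
  OTU_H vs OTU_L: 8
  OTU_H vs OTU_F: 4
  OTU_H vs OTU_B: 5
  OTU_L vs OTU_F: 11
  OTU_L vs OTU_B: 7
  OTU_F vs OTU_B: 8
The smallest is 4 mismatches, between OTU_H and OTU_F; p = 4/16 = 0.250.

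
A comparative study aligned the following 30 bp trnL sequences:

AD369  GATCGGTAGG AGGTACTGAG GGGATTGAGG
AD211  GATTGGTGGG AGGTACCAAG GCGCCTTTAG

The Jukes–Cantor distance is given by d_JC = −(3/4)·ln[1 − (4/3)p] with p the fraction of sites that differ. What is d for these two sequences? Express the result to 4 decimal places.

Mismatches occur at site 4 (C/T), site 8 (A/G), site 17 (T/C), site 18 (G/A), site 22 (G/C), site 24 (A/C), site 25 (T/C), site 27 (G/T), site 28 (A/T), site 29 (G/A).
p = 10/30 = 0.333333.
d = −0.75 · ln(1 − (4/3)·0.333333) = −0.75 · ln(0.555556) = −0.75 · (-0.587786) = 0.4408.

0.4408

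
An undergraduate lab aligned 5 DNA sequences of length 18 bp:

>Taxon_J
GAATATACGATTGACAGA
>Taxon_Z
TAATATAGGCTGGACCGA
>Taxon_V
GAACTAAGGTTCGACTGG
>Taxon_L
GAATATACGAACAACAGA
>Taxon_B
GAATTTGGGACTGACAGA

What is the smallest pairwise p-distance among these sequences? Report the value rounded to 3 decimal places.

Pairwise Hamming distances:
  Taxon_J vs Taxon_Z: 5
  Taxon_J vs Taxon_V: 8
  Taxon_J vs Taxon_L: 3
  Taxon_J vs Taxon_B: 4
  Taxon_Z vs Taxon_V: 8
  Taxon_Z vs Taxon_L: 7
  Taxon_Z vs Taxon_B: 7
  Taxon_V vs Taxon_L: 9
  Taxon_V vs Taxon_B: 8
  Taxon_L vs Taxon_B: 6
The smallest is 3 mismatches, between Taxon_J and Taxon_L; p = 3/18 = 0.167.

0.167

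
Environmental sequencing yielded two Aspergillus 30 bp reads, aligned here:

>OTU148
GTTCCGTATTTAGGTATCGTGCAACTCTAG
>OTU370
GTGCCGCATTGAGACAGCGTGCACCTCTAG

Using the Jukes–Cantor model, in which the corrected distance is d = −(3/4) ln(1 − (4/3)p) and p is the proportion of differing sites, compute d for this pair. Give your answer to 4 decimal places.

Differing sites — 3:T/G; 7:T/C; 11:T/G; 14:G/A; 15:T/C; 17:T/G; 24:A/C.
p = 7/30 = 0.233333.
d = −0.75 · ln(1 − (4/3)·0.233333) = −0.75 · ln(0.688889) = −0.75 · (-0.372675) = 0.2795.

0.2795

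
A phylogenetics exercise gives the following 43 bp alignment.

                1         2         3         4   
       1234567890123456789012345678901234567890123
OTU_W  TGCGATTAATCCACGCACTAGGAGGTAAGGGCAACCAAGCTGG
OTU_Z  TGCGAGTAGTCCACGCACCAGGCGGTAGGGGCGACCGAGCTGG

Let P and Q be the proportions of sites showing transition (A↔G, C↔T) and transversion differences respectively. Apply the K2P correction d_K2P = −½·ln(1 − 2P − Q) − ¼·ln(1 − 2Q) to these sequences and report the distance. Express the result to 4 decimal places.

0.1880

Differing sites — 6:T/G (Tv); 9:A/G (Ti); 19:T/C (Ti); 23:A/C (Tv); 28:A/G (Ti); 33:A/G (Ti); 37:A/G (Ti).
Of the 7 differences, 5 transitions and 2 transversions over 43 sites: P = 5/43 = 0.116279, Q = 2/43 = 0.046512.
d = −0.5·ln(0.720930) − 0.25·ln(0.906976) = −0.5·(-0.327213) − 0.25·(-0.097639) = 0.1880.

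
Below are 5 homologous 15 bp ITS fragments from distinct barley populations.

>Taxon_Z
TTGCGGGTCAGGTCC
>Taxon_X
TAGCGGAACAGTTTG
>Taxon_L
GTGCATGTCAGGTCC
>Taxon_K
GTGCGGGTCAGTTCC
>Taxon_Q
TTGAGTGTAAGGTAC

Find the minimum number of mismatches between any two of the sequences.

2

Pairwise Hamming distances:
  Taxon_Z vs Taxon_X: 6
  Taxon_Z vs Taxon_L: 3
  Taxon_Z vs Taxon_K: 2
  Taxon_Z vs Taxon_Q: 4
  Taxon_X vs Taxon_L: 9
  Taxon_X vs Taxon_K: 6
  Taxon_X vs Taxon_Q: 9
  Taxon_L vs Taxon_K: 3
  Taxon_L vs Taxon_Q: 5
  Taxon_K vs Taxon_Q: 6
The smallest is 2, between Taxon_Z and Taxon_K.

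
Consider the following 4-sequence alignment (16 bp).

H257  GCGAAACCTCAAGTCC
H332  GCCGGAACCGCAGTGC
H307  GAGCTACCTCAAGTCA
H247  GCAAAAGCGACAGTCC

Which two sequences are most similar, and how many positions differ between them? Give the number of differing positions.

4

Pairwise Hamming distances:
  H257 vs H332: 8
  H257 vs H307: 4
  H257 vs H247: 5
  H332 vs H307: 10
  H332 vs H247: 7
  H307 vs H247: 9
The smallest is 4, between H257 and H307.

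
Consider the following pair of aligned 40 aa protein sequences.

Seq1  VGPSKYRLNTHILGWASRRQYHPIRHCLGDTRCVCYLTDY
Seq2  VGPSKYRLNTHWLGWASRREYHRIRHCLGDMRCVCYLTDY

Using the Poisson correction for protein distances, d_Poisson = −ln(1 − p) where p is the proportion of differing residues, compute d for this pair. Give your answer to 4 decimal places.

Mismatches occur at site 12 (I→W), site 20 (Q→E), site 23 (P→R), site 31 (T→M).
p = 4/40 = 0.100000.
d = −ln(1 − 0.100000) = −ln(0.900000) = 0.1054.

0.1054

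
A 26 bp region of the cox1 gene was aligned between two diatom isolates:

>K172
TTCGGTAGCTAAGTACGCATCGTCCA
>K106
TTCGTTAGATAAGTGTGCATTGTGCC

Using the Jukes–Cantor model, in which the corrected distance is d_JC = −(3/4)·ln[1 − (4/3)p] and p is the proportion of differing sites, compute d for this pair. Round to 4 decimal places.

Mismatches occur at site 5 (G/T), site 9 (C/A), site 15 (A/G), site 16 (C/T), site 21 (C/T), site 24 (C/G), site 26 (A/C).
p = 7/26 = 0.269231.
d = −0.75 · ln(1 − (4/3)·0.269231) = −0.75 · ln(0.641025) = −0.75 · (-0.444687) = 0.3335.

0.3335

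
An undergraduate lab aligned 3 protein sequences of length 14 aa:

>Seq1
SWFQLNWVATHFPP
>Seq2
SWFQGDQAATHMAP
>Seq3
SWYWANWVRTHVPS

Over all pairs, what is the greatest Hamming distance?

Pairwise Hamming distances:
  Seq1 vs Seq2: 6
  Seq1 vs Seq3: 6
  Seq2 vs Seq3: 10
The largest is 10, between Seq2 and Seq3.

10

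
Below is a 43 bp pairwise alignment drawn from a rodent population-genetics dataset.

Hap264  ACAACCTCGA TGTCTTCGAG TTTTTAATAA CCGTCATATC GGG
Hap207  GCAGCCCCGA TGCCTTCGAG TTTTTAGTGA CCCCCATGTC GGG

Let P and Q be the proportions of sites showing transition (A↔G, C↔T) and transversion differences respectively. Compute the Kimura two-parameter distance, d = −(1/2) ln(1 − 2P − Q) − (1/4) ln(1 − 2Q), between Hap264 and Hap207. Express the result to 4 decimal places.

0.2635

The sequences differ at positions 1 (A/G, transition), 4 (A/G, transition), 7 (T/C, transition), 13 (T/C, transition), 27 (A/G, transition), 29 (A/G, transition), 33 (G/C, transversion), 34 (T/C, transition), 38 (A/G, transition).
Of the 9 differences, 8 transitions and 1 transversion over 43 sites: P = 8/43 = 0.186047, Q = 1/43 = 0.023256.
d = −0.5·ln(0.604650) − 0.25·ln(0.953488) = −0.5·(-0.503106) − 0.25·(-0.047628) = 0.2635.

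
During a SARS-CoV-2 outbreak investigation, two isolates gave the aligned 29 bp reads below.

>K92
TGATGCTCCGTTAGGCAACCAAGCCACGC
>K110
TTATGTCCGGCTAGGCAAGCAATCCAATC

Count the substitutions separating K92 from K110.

Mismatches occur at site 2 (G↔T), site 6 (C↔T), site 7 (T↔C), site 9 (C↔G), site 11 (T↔C), site 19 (C↔G), site 23 (G↔T), site 27 (C↔A), site 28 (G↔T).
That gives 9 mismatches out of 29 aligned sites, so the Hamming distance is 9.

9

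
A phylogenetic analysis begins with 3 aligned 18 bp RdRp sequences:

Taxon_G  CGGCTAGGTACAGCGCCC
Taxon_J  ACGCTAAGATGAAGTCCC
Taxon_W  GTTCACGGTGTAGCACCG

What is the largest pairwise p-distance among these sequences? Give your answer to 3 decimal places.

0.722

Pairwise Hamming distances:
  Taxon_G vs Taxon_J: 9
  Taxon_G vs Taxon_W: 9
  Taxon_J vs Taxon_W: 13
The largest is 13 mismatches, between Taxon_J and Taxon_W; p = 13/18 = 0.722.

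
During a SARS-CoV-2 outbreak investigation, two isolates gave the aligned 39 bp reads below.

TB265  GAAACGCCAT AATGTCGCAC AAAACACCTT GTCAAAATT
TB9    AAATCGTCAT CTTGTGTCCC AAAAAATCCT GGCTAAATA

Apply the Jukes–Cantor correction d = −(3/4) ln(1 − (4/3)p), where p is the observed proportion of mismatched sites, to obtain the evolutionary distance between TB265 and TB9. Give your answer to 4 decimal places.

0.4885

The sequences differ at positions 1 (G/A), 4 (A/T), 7 (C/T), 11 (A/C), 12 (A/T), 16 (C/G), 17 (G/T), 19 (A/C), 25 (C/A), 27 (C/T), 29 (T/C), 32 (T/G), 34 (A/T), 39 (T/A).
p = 14/39 = 0.358974.
d = −0.75 · ln(1 − (4/3)·0.358974) = −0.75 · ln(0.521368) = −0.75 · (-0.651299) = 0.4885.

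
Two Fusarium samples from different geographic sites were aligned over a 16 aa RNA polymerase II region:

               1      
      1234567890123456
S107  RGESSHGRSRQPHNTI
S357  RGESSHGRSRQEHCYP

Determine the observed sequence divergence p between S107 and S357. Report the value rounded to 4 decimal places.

0.2500

Mismatches occur at site 12 (P→E), site 14 (N→C), site 15 (T→Y), site 16 (I→P).
There are 4 differences over 16 sites, so p = 4/16 = 0.2500.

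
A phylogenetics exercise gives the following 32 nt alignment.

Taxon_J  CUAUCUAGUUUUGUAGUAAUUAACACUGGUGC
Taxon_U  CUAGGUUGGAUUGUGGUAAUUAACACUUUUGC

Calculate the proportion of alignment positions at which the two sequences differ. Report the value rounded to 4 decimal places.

0.2500

The sequences differ at positions 4 (U/G), 5 (C/G), 7 (A/U), 9 (U/G), 10 (U/A), 15 (A/G), 28 (G/U), 29 (G/U).
There are 8 differences over 32 sites, so p = 8/32 = 0.2500.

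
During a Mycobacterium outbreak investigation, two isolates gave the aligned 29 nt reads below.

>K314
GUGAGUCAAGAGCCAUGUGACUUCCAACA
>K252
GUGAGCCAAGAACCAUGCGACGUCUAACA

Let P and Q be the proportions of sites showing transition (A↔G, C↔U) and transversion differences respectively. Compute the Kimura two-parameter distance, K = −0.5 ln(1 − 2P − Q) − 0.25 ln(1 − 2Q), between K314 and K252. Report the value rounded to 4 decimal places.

0.2036

The sequences differ at positions 6 (U/C, transition), 12 (G/A, transition), 18 (U/C, transition), 22 (U/G, transversion), 25 (C/U, transition).
Of the 5 differences, 4 transitions and 1 transversion over 29 sites: P = 4/29 = 0.137931, Q = 1/29 = 0.034483.
d = −0.5·ln(0.689655) − 0.25·ln(0.931034) = −0.5·(-0.371564) − 0.25·(-0.071459) = 0.2036.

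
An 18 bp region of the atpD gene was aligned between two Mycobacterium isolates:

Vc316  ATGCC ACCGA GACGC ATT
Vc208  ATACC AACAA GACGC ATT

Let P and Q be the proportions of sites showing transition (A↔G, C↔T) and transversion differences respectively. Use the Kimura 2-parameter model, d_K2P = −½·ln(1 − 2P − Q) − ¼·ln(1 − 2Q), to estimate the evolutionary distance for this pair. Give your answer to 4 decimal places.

0.1922

Mismatches occur at site 3 (G↔A, transition), site 7 (C↔A, transversion), site 9 (G↔A, transition).
Of the 3 differences, 2 transitions and 1 transversion over 18 sites: P = 2/18 = 0.111111, Q = 1/18 = 0.055556.
d = −0.5·ln(0.722222) − 0.25·ln(0.888888) = −0.5·(-0.325423) − 0.25·(-0.117784) = 0.1922.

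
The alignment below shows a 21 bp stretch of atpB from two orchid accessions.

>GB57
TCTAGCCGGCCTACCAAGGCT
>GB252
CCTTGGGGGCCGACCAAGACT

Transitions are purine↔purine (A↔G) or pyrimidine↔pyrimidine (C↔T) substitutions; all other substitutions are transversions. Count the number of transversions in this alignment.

Mismatches occur at site 1 (T↔C, transition), site 4 (A↔T, transversion), site 6 (C↔G, transversion), site 7 (C↔G, transversion), site 12 (T↔G, transversion), site 19 (G↔A, transition).
Of the 6 differences, 2 transitions and 4 transversions, so the answer is 4.

4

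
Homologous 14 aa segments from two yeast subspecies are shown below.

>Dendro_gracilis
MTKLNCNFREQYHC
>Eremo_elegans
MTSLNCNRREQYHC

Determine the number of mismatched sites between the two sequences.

2

Differing sites — 3:K/S; 8:F/R.
That gives 2 mismatches out of 14 aligned sites, so the Hamming distance is 2.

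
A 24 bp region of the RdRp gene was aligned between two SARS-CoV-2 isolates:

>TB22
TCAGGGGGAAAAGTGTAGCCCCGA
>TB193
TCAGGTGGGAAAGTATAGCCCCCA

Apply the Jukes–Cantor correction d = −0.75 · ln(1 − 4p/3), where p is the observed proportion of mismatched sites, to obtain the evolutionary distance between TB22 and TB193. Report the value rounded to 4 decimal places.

0.1885

Mismatches occur at site 6 (G→T), site 9 (A→G), site 15 (G→A), site 23 (G→C).
p = 4/24 = 0.166667.
d = −0.75 · ln(1 − (4/3)·0.166667) = −0.75 · ln(0.777777) = −0.75 · (-0.251315) = 0.1885.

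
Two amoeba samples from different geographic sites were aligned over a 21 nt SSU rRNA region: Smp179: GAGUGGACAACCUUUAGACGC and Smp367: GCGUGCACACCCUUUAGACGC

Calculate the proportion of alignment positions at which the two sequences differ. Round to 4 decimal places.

Differing sites — 2:A/C; 6:G/C; 10:A/C.
There are 3 differences over 21 sites, so p = 3/21 = 0.1429.

0.1429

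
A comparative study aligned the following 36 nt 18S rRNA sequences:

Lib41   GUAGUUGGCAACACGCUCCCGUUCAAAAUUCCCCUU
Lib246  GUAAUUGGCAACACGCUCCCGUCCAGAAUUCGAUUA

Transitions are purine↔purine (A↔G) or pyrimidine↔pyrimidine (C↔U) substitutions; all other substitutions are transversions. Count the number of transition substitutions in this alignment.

Differing sites — 4:G/A (Ti); 23:U/C (Ti); 26:A/G (Ti); 32:C/G (Tv); 33:C/A (Tv); 34:C/U (Ti); 36:U/A (Tv).
Of the 7 differences, 4 transitions and 3 transversions, so the answer is 4.

4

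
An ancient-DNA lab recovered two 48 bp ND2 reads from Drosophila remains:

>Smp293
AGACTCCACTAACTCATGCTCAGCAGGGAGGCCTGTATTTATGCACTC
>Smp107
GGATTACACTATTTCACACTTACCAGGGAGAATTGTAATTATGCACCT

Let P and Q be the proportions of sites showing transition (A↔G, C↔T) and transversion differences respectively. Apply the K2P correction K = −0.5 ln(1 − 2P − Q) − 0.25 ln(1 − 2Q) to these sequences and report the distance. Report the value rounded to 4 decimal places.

The sequences differ at positions 1 (A/G, transition), 4 (C/T, transition), 6 (C/A, transversion), 12 (A/T, transversion), 13 (C/T, transition), 17 (T/C, transition), 18 (G/A, transition), 21 (C/T, transition), 23 (G/C, transversion), 31 (G/A, transition), 32 (C/A, transversion), 33 (C/T, transition), 38 (T/A, transversion), 47 (T/C, transition), 48 (C/T, transition).
Of the 15 differences, 10 transitions and 5 transversions over 48 sites: P = 10/48 = 0.208333, Q = 5/48 = 0.104167.
d = −0.5·ln(0.479167) − 0.25·ln(0.791666) = −0.5·(-0.735706) − 0.25·(-0.233616) = 0.4263.

0.4263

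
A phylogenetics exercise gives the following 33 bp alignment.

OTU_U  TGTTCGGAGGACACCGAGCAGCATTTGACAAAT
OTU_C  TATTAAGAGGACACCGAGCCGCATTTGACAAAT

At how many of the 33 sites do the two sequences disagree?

Differing sites — 2:G/A; 5:C/A; 6:G/A; 20:A/C.
That gives 4 mismatches out of 33 aligned sites, so the Hamming distance is 4.

4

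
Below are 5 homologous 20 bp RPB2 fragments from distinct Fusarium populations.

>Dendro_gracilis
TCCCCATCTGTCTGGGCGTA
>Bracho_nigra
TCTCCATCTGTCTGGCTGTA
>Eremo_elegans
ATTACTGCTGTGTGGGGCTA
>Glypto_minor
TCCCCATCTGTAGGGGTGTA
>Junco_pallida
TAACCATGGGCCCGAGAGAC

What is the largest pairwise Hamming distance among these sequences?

16

Pairwise Hamming distances:
  Dendro_gracilis vs Bracho_nigra: 3
  Dendro_gracilis vs Eremo_elegans: 9
  Dendro_gracilis vs Glypto_minor: 3
  Dendro_gracilis vs Junco_pallida: 10
  Bracho_nigra vs Eremo_elegans: 9
  Bracho_nigra vs Glypto_minor: 4
  Bracho_nigra vs Junco_pallida: 11
  Eremo_elegans vs Glypto_minor: 10
  Eremo_elegans vs Junco_pallida: 16
  Glypto_minor vs Junco_pallida: 11
The largest is 16, between Eremo_elegans and Junco_pallida.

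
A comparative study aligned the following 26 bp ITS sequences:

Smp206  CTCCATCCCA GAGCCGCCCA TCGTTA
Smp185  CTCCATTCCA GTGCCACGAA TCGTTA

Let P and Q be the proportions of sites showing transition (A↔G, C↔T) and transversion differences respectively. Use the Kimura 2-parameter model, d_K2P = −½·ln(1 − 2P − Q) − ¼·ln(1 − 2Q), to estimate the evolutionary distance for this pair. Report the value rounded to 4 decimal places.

Differing sites — 7:C/T (Ti); 12:A/T (Tv); 16:G/A (Ti); 18:C/G (Tv); 19:C/A (Tv).
Of the 5 differences, 2 transitions and 3 transversions over 26 sites: P = 2/26 = 0.076923, Q = 3/26 = 0.115385.
d = −0.5·ln(0.730769) − 0.25·ln(0.769230) = −0.5·(-0.313658) − 0.25·(-0.262365) = 0.2224.

0.2224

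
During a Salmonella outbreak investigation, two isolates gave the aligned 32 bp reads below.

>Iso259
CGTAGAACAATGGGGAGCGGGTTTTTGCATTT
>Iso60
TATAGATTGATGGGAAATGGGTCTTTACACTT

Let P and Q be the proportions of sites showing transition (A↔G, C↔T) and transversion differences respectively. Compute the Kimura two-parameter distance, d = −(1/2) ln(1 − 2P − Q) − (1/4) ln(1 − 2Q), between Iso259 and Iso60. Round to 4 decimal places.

Differing sites — 1:C/T (Ti); 2:G/A (Ti); 7:A/T (Tv); 8:C/T (Ti); 9:A/G (Ti); 15:G/A (Ti); 17:G/A (Ti); 18:C/T (Ti); 23:T/C (Ti); 27:G/A (Ti); 30:T/C (Ti).
Of the 11 differences, 10 transitions and 1 transversion over 32 sites: P = 10/32 = 0.312500, Q = 1/32 = 0.031250.
d = −0.5·ln(0.343750) − 0.25·ln(0.937500) = −0.5·(-1.067841) − 0.25·(-0.064539) = 0.5501.

0.5501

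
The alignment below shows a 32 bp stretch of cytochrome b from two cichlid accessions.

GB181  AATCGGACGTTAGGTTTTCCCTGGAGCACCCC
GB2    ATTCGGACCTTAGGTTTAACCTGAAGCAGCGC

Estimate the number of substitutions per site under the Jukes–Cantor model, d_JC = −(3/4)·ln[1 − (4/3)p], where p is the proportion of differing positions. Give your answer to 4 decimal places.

Differing sites — 2:A/T; 9:G/C; 18:T/A; 19:C/A; 24:G/A; 29:C/G; 31:C/G.
p = 7/32 = 0.218750.
d = −0.75 · ln(1 − (4/3)·0.218750) = −0.75 · ln(0.708333) = −0.75 · (-0.344841) = 0.2586.

0.2586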